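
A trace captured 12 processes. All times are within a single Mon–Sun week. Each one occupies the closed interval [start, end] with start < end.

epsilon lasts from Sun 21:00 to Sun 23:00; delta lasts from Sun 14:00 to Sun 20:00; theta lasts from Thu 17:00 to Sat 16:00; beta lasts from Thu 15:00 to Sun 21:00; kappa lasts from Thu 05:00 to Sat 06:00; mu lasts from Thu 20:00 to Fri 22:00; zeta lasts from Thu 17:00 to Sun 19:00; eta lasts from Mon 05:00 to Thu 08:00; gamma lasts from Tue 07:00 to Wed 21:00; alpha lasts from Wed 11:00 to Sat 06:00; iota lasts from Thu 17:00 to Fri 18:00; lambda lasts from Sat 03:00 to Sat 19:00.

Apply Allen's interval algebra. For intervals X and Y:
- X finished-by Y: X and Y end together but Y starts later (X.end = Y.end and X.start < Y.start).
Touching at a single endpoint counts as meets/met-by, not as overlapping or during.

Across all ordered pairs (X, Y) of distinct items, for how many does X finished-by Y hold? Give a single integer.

Checking all 132 ordered pairs for relation 'finished-by'; matching pairs in alphabetical order:
(alpha, kappa): alpha finished-by kappa ✓
Count: 1.

1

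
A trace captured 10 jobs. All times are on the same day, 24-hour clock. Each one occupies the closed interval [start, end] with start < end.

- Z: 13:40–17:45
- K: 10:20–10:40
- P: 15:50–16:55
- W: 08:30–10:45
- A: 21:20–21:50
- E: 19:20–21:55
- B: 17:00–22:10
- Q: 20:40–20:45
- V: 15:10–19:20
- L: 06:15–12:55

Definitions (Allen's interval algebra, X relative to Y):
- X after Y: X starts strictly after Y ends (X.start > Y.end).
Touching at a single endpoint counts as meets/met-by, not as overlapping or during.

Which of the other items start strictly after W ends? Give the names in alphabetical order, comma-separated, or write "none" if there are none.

Target W = [08:30, 10:45].
A [21:20, 21:50] → after → yes.
B [17:00, 22:10] → after → yes.
E [19:20, 21:55] → after → yes.
K [10:20, 10:40] → during → no.
L [06:15, 12:55] → contains → no.
P [15:50, 16:55] → after → yes.
Q [20:40, 20:45] → after → yes.
V [15:10, 19:20] → after → yes.
Z [13:40, 17:45] → after → yes.
Result: A, B, E, P, Q, V, Z.

A, B, E, P, Q, V, Z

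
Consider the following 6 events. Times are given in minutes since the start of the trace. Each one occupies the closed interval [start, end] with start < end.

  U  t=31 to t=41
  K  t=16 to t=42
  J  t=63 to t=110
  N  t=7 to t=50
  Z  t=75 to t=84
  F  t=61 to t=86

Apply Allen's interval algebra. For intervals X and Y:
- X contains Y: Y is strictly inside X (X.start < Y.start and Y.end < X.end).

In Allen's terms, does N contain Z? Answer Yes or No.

No

N = [t=7, t=50], Z = [t=75, t=84].
Actual relation of N to Z: before.
Asked whether 'contains' holds → No.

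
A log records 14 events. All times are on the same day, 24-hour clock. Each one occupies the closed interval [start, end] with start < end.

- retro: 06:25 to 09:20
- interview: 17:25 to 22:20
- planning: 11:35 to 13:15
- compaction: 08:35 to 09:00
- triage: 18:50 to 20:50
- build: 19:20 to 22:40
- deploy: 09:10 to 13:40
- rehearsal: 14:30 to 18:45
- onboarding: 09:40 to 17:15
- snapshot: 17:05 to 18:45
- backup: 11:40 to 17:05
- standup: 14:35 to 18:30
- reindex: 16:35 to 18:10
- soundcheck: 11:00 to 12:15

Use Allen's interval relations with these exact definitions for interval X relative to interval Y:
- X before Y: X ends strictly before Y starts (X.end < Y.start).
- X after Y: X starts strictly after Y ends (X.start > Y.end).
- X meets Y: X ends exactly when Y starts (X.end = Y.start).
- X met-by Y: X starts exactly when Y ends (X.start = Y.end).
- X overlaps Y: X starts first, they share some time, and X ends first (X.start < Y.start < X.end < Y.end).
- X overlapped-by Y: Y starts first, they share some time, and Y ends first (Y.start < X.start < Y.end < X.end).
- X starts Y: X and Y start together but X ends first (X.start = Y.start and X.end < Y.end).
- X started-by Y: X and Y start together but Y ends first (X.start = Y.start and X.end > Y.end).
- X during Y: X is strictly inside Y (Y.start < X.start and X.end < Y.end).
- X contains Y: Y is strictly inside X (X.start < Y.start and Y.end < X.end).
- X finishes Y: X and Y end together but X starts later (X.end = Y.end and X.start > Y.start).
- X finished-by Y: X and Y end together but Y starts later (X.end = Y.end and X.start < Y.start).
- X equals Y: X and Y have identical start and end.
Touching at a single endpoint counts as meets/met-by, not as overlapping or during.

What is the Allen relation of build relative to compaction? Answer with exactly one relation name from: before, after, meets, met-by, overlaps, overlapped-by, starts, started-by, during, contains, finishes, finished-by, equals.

after

build = [19:20, 22:40]; compaction = [08:35, 09:00].
Compare endpoints: build.start > compaction.start, build.start > compaction.end, build.end > compaction.start, build.end > compaction.end.
That pattern is 'after'.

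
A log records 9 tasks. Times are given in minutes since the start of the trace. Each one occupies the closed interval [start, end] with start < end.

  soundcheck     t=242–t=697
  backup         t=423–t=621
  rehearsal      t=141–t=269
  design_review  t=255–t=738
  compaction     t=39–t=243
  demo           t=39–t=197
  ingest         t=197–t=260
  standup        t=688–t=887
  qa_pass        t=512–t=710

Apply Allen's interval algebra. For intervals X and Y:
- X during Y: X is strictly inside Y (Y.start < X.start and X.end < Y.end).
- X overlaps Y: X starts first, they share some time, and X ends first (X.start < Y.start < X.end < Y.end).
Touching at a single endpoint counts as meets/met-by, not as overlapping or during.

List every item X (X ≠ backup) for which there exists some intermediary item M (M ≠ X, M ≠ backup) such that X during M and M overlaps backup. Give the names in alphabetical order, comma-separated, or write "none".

none

Target backup = [t=423, t=621].
Intermediaries M with M overlaps backup: none.
Union: none.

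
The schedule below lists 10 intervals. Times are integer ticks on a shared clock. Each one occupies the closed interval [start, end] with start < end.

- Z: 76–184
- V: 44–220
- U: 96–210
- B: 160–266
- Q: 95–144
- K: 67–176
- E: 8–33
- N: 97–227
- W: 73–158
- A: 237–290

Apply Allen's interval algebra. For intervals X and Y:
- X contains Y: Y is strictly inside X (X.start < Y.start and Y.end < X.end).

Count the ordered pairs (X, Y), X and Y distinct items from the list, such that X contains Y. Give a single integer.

9

Checking all 90 ordered pairs for relation 'contains'; matching pairs in alphabetical order:
(K, Q): K contains Q ✓
(K, W): K contains W ✓
(V, K): V contains K ✓
(V, Q): V contains Q ✓
(V, U): V contains U ✓
(V, W): V contains W ✓
(V, Z): V contains Z ✓
(W, Q): W contains Q ✓
(Z, Q): Z contains Q ✓
Count: 9.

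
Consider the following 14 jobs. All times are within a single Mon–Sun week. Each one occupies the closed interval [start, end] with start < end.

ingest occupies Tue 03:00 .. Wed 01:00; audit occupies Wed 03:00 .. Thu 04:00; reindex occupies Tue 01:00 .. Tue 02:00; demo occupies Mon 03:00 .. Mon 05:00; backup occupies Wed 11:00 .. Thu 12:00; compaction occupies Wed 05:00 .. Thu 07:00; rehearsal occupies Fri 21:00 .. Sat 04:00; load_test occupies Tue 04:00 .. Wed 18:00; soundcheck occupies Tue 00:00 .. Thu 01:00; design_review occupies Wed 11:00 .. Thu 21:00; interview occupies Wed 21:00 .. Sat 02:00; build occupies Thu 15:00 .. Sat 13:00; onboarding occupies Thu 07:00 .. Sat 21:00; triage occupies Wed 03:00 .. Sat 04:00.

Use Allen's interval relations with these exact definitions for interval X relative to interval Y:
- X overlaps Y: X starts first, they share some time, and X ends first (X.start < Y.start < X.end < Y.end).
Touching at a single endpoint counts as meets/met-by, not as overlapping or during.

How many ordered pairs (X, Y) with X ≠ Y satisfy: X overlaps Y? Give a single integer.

29

Checking all 182 ordered pairs for relation 'overlaps'; matching pairs in alphabetical order:
(audit, backup): audit overlaps backup ✓
(audit, compaction): audit overlaps compaction ✓
(audit, design_review): audit overlaps design_review ✓
(audit, interview): audit overlaps interview ✓
(backup, interview): backup overlaps interview ✓
(backup, onboarding): backup overlaps onboarding ✓
(compaction, backup): compaction overlaps backup ✓
(compaction, design_review): compaction overlaps design_review ✓
(compaction, interview): compaction overlaps interview ✓
(design_review, build): design_review overlaps build ✓
(design_review, interview): design_review overlaps interview ✓
(design_review, onboarding): design_review overlaps onboarding ✓
(ingest, load_test): ingest overlaps load_test ✓
(interview, build): interview overlaps build ✓
(interview, onboarding): interview overlaps onboarding ✓
(interview, rehearsal): interview overlaps rehearsal ✓
(load_test, audit): load_test overlaps audit ✓
(load_test, backup): load_test overlaps backup ✓
(load_test, compaction): load_test overlaps compaction ✓
(load_test, design_review): load_test overlaps design_review ✓
(load_test, triage): load_test overlaps triage ✓
(soundcheck, audit): soundcheck overlaps audit ✓
(soundcheck, backup): soundcheck overlaps backup ✓
(soundcheck, compaction): soundcheck overlaps compaction ✓
... plus 5 further pairs not listed.
Count: 29.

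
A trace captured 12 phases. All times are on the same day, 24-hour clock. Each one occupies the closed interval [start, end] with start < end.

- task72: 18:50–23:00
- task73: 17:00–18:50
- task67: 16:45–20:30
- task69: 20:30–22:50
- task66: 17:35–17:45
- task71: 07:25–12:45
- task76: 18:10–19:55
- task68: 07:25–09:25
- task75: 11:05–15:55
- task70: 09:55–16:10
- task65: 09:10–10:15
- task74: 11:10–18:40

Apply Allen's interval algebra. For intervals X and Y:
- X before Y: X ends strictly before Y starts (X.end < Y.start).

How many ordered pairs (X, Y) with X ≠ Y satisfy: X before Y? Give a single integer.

42

Checking all 132 ordered pairs for relation 'before'; matching pairs in alphabetical order:
(task65, task66): task65 before task66 ✓
(task65, task67): task65 before task67 ✓
(task65, task69): task65 before task69 ✓
(task65, task72): task65 before task72 ✓
(task65, task73): task65 before task73 ✓
(task65, task74): task65 before task74 ✓
(task65, task75): task65 before task75 ✓
(task65, task76): task65 before task76 ✓
(task66, task69): task66 before task69 ✓
(task66, task72): task66 before task72 ✓
(task66, task76): task66 before task76 ✓
(task68, task66): task68 before task66 ✓
(task68, task67): task68 before task67 ✓
(task68, task69): task68 before task69 ✓
(task68, task70): task68 before task70 ✓
(task68, task72): task68 before task72 ✓
(task68, task73): task68 before task73 ✓
(task68, task74): task68 before task74 ✓
(task68, task75): task68 before task75 ✓
(task68, task76): task68 before task76 ✓
(task70, task66): task70 before task66 ✓
(task70, task67): task70 before task67 ✓
(task70, task69): task70 before task69 ✓
(task70, task72): task70 before task72 ✓
... plus 18 further pairs not listed.
Count: 42.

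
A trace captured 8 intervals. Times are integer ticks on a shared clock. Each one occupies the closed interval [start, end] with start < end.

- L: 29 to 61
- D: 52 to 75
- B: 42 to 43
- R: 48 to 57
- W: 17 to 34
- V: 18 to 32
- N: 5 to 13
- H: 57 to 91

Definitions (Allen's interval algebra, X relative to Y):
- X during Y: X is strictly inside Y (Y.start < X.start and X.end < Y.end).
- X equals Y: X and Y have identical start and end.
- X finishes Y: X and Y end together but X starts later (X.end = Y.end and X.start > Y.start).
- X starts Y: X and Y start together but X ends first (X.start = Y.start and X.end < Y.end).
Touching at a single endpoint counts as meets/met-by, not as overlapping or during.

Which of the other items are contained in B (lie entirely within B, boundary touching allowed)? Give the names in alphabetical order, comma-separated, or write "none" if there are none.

none

Target B = [42, 43].
D [52, 75] → after → no.
H [57, 91] → after → no.
L [29, 61] → contains → no.
N [5, 13] → before → no.
R [48, 57] → after → no.
V [18, 32] → before → no.
W [17, 34] → before → no.
Result: none.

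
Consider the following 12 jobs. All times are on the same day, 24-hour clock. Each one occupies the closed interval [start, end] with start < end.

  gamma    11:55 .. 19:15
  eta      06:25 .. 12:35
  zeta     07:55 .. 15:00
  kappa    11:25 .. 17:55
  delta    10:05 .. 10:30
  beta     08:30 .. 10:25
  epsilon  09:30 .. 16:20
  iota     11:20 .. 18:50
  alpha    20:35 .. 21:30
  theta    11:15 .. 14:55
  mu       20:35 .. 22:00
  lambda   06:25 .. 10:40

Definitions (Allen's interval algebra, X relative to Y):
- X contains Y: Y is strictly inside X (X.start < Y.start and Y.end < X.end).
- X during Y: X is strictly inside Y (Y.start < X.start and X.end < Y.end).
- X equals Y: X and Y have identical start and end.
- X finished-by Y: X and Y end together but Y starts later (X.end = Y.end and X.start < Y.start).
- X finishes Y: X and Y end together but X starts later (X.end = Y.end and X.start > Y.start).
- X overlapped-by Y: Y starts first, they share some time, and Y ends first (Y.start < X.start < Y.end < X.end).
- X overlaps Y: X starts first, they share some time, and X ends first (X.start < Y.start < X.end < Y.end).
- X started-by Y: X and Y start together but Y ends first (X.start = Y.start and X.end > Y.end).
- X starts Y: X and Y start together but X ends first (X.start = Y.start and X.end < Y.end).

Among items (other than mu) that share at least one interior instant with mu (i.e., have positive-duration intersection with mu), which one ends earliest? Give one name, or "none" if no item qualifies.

alpha

Target mu = [20:35, 22:00].
alpha [20:35, 21:30] → starts → candidate.
beta [08:30, 10:25] → before → excluded.
delta [10:05, 10:30] → before → excluded.
epsilon [09:30, 16:20] → before → excluded.
eta [06:25, 12:35] → before → excluded.
gamma [11:55, 19:15] → before → excluded.
iota [11:20, 18:50] → before → excluded.
kappa [11:25, 17:55] → before → excluded.
lambda [06:25, 10:40] → before → excluded.
theta [11:15, 14:55] → before → excluded.
zeta [07:55, 15:00] → before → excluded.
Among candidates, earliest end is 21:30 → alpha.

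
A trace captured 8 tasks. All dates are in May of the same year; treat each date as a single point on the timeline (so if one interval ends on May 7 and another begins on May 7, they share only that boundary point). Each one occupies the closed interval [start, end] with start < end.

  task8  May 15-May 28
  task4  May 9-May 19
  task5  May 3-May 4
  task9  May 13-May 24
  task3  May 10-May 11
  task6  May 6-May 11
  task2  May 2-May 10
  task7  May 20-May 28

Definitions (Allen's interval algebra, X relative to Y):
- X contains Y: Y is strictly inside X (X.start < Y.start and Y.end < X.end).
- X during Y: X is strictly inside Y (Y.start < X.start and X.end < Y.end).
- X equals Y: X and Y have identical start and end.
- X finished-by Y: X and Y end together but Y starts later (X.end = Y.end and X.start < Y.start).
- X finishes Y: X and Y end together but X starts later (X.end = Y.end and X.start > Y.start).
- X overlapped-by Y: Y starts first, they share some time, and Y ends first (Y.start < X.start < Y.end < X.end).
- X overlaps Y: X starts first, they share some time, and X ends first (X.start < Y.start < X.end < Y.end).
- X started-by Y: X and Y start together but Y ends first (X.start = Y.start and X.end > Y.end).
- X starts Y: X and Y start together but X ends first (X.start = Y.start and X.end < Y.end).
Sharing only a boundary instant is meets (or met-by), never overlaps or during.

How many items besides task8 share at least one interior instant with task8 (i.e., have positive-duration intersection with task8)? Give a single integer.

Target task8 = [May 15, May 28].
task2 [May 2, May 10] → before → no.
task3 [May 10, May 11] → before → no.
task4 [May 9, May 19] → overlaps → counts.
task5 [May 3, May 4] → before → no.
task6 [May 6, May 11] → before → no.
task7 [May 20, May 28] → finishes → counts.
task9 [May 13, May 24] → overlaps → counts.
Total: 3.

3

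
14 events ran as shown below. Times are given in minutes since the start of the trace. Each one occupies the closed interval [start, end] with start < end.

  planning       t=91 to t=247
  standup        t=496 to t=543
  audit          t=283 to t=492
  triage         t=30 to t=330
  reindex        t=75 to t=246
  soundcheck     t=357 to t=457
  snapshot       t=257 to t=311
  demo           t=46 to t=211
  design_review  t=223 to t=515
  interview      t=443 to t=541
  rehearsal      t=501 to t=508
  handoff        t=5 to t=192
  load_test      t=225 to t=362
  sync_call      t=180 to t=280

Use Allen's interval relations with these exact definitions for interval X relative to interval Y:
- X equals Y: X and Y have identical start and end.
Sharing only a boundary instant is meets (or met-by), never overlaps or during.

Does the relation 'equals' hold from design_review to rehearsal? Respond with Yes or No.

design_review = [t=223, t=515], rehearsal = [t=501, t=508].
Actual relation of design_review to rehearsal: contains.
Asked whether 'equals' holds → No.

No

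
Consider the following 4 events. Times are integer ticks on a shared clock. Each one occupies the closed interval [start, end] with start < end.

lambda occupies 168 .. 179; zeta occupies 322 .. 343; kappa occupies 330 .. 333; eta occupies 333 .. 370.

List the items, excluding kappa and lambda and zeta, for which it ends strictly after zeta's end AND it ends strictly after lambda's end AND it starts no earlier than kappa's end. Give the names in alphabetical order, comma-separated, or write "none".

Conditions: its end is strictly after zeta's end (X.end > 343) AND its end is strictly after lambda's end (X.end > 179) AND its start is no earlier than kappa's end (X.start >= 333).
eta: end 370 > 343? ✓; end 370 > 179? ✓; start 333 >= 333? ✓ → yes.
Result: eta.

eta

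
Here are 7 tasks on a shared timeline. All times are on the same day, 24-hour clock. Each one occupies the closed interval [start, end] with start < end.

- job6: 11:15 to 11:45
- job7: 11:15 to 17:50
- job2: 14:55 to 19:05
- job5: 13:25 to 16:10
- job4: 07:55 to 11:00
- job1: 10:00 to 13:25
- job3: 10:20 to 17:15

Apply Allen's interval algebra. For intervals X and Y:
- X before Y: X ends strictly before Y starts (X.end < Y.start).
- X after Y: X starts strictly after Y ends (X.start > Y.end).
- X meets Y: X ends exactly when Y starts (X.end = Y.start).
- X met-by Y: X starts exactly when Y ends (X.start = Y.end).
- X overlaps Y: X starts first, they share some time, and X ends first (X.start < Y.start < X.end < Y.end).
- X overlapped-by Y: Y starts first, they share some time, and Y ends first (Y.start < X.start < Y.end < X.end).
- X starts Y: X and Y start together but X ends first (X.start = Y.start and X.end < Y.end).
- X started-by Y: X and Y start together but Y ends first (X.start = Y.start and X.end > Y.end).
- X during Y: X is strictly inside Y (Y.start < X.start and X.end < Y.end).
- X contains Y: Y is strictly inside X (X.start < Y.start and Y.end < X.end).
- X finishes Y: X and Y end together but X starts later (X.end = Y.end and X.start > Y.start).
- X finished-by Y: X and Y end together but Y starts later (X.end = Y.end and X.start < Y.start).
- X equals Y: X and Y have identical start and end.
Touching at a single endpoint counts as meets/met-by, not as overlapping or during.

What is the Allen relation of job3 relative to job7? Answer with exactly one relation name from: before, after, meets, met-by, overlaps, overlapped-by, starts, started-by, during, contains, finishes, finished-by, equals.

job3 = [10:20, 17:15]; job7 = [11:15, 17:50].
Compare endpoints: job3.start < job7.start, job3.start < job7.end, job3.end > job7.start, job3.end < job7.end.
That pattern is 'overlaps'.

overlaps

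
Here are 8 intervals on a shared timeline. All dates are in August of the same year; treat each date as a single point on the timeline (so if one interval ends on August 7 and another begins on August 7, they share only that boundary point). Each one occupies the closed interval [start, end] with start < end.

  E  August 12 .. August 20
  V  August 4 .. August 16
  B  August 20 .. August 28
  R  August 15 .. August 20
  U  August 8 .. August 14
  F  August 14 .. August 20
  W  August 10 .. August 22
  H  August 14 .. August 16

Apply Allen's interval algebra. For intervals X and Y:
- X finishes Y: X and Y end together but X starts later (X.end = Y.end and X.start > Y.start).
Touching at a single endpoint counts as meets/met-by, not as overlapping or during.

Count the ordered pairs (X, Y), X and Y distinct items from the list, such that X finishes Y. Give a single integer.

Checking all 56 ordered pairs for relation 'finishes'; matching pairs in alphabetical order:
(F, E): F finishes E ✓
(H, V): H finishes V ✓
(R, E): R finishes E ✓
(R, F): R finishes F ✓
Count: 4.

4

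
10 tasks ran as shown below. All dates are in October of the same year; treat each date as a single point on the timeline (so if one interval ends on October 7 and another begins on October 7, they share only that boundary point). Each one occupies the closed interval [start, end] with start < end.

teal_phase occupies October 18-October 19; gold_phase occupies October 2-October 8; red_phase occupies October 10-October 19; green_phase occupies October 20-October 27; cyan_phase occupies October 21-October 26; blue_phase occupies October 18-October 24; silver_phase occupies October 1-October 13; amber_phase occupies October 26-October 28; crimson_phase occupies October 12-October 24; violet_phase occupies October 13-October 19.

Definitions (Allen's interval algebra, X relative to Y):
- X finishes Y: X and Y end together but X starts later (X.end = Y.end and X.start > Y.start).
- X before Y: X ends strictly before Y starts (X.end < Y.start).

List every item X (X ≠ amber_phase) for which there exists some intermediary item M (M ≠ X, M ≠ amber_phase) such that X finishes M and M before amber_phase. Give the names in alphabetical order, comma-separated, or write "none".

Target amber_phase = [October 26, October 28].
Intermediaries M with M before amber_phase: blue_phase, crimson_phase, gold_phase, red_phase, silver_phase, teal_phase, violet_phase.
Via blue_phase — items with X finishes blue_phase: none.
Via crimson_phase — items with X finishes crimson_phase: blue_phase.
Via gold_phase — items with X finishes gold_phase: none.
Via red_phase — items with X finishes red_phase: teal_phase, violet_phase.
Via silver_phase — items with X finishes silver_phase: none.
Via teal_phase — items with X finishes teal_phase: none.
Via violet_phase — items with X finishes violet_phase: teal_phase.
Union: blue_phase, teal_phase, violet_phase.

blue_phase, teal_phase, violet_phase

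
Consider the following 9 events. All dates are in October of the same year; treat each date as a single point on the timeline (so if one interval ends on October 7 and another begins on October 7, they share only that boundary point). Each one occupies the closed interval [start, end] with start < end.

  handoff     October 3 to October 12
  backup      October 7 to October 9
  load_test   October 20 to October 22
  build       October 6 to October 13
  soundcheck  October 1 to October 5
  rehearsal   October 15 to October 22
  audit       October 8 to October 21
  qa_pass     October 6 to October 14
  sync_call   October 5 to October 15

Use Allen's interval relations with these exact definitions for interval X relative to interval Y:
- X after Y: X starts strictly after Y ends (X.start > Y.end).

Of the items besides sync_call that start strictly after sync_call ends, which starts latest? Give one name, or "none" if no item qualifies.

Target sync_call = [October 5, October 15].
audit [October 8, October 21] → overlapped-by → excluded.
backup [October 7, October 9] → during → excluded.
build [October 6, October 13] → during → excluded.
handoff [October 3, October 12] → overlaps → excluded.
load_test [October 20, October 22] → after → candidate.
qa_pass [October 6, October 14] → during → excluded.
rehearsal [October 15, October 22] → met-by → excluded.
soundcheck [October 1, October 5] → meets → excluded.
Among candidates, latest start is October 20 → load_test.

load_test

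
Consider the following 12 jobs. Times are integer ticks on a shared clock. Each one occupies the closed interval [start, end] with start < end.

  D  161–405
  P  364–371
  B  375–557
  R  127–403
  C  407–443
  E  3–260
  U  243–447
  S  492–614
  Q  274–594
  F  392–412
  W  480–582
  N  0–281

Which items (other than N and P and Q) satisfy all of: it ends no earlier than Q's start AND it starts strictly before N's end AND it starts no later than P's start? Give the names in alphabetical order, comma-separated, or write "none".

D, R, U

Conditions: its end is no earlier than Q's start (X.end >= 274) AND its start is strictly before N's end (X.start < 281) AND its start is no later than P's start (X.start <= 364).
B: end 557 >= 274? ✓; start 375 < 281? ✗; start 375 <= 364? ✗ → no.
C: end 443 >= 274? ✓; start 407 < 281? ✗; start 407 <= 364? ✗ → no.
D: end 405 >= 274? ✓; start 161 < 281? ✓; start 161 <= 364? ✓ → yes.
E: end 260 >= 274? ✗; start 3 < 281? ✓; start 3 <= 364? ✓ → no.
F: end 412 >= 274? ✓; start 392 < 281? ✗; start 392 <= 364? ✗ → no.
R: end 403 >= 274? ✓; start 127 < 281? ✓; start 127 <= 364? ✓ → yes.
S: end 614 >= 274? ✓; start 492 < 281? ✗; start 492 <= 364? ✗ → no.
U: end 447 >= 274? ✓; start 243 < 281? ✓; start 243 <= 364? ✓ → yes.
W: end 582 >= 274? ✓; start 480 < 281? ✗; start 480 <= 364? ✗ → no.
Result: D, R, U.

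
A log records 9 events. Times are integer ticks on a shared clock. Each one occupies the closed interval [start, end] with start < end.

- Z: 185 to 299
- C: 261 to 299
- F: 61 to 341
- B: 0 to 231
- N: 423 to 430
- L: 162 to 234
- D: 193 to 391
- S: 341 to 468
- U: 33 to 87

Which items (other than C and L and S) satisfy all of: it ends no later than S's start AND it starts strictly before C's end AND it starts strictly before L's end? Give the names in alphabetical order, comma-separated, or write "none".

Conditions: its end is no later than S's start (X.end <= 341) AND its start is strictly before C's end (X.start < 299) AND its start is strictly before L's end (X.start < 234).
B: end 231 <= 341? ✓; start 0 < 299? ✓; start 0 < 234? ✓ → yes.
D: end 391 <= 341? ✗; start 193 < 299? ✓; start 193 < 234? ✓ → no.
F: end 341 <= 341? ✓; start 61 < 299? ✓; start 61 < 234? ✓ → yes.
N: end 430 <= 341? ✗; start 423 < 299? ✗; start 423 < 234? ✗ → no.
U: end 87 <= 341? ✓; start 33 < 299? ✓; start 33 < 234? ✓ → yes.
Z: end 299 <= 341? ✓; start 185 < 299? ✓; start 185 < 234? ✓ → yes.
Result: B, F, U, Z.

B, F, U, Z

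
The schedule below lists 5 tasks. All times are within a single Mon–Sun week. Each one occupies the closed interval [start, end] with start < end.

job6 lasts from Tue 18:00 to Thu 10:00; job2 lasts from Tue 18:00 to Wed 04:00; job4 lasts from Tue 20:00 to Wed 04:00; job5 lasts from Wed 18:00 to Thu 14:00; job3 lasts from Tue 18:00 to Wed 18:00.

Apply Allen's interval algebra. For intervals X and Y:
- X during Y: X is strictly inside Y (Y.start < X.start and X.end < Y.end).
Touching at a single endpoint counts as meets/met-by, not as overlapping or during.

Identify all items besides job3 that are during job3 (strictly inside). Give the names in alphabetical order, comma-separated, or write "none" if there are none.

Target job3 = [Tue 18:00, Wed 18:00].
job2 [Tue 18:00, Wed 04:00] → starts → no.
job4 [Tue 20:00, Wed 04:00] → during → yes.
job5 [Wed 18:00, Thu 14:00] → met-by → no.
job6 [Tue 18:00, Thu 10:00] → started-by → no.
Result: job4.

job4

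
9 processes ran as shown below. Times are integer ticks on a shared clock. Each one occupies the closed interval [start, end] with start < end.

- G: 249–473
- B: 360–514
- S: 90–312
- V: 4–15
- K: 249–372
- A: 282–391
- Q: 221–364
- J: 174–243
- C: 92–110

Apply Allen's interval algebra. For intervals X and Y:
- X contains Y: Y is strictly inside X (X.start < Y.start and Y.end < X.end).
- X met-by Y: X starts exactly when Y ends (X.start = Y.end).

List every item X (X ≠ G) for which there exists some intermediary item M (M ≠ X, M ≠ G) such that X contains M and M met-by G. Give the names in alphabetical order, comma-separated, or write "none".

none

Target G = [249, 473].
Intermediaries M with M met-by G: none.
Union: none.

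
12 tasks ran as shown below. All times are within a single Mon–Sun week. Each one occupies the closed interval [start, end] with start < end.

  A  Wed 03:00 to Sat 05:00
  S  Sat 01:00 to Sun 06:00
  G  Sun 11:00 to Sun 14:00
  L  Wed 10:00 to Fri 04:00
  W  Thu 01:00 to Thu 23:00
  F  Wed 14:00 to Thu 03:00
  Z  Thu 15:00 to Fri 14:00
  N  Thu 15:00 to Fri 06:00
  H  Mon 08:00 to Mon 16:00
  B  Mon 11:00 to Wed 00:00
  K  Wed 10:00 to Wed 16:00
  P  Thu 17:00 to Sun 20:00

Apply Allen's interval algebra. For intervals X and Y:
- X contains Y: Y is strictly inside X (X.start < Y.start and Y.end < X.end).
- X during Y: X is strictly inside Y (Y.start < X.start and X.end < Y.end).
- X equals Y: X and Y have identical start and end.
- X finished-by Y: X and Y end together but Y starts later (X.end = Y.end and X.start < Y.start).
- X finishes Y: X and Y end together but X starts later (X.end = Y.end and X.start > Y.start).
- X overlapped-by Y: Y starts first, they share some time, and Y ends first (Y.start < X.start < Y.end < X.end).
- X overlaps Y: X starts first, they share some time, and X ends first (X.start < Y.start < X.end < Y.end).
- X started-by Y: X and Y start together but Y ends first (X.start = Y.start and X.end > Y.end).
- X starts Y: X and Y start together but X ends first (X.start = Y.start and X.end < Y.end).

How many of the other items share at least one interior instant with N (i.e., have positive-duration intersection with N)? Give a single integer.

5

Target N = [Thu 15:00, Fri 06:00].
A [Wed 03:00, Sat 05:00] → contains → counts.
B [Mon 11:00, Wed 00:00] → before → no.
F [Wed 14:00, Thu 03:00] → before → no.
G [Sun 11:00, Sun 14:00] → after → no.
H [Mon 08:00, Mon 16:00] → before → no.
K [Wed 10:00, Wed 16:00] → before → no.
L [Wed 10:00, Fri 04:00] → overlaps → counts.
P [Thu 17:00, Sun 20:00] → overlapped-by → counts.
S [Sat 01:00, Sun 06:00] → after → no.
W [Thu 01:00, Thu 23:00] → overlaps → counts.
Z [Thu 15:00, Fri 14:00] → started-by → counts.
Total: 5.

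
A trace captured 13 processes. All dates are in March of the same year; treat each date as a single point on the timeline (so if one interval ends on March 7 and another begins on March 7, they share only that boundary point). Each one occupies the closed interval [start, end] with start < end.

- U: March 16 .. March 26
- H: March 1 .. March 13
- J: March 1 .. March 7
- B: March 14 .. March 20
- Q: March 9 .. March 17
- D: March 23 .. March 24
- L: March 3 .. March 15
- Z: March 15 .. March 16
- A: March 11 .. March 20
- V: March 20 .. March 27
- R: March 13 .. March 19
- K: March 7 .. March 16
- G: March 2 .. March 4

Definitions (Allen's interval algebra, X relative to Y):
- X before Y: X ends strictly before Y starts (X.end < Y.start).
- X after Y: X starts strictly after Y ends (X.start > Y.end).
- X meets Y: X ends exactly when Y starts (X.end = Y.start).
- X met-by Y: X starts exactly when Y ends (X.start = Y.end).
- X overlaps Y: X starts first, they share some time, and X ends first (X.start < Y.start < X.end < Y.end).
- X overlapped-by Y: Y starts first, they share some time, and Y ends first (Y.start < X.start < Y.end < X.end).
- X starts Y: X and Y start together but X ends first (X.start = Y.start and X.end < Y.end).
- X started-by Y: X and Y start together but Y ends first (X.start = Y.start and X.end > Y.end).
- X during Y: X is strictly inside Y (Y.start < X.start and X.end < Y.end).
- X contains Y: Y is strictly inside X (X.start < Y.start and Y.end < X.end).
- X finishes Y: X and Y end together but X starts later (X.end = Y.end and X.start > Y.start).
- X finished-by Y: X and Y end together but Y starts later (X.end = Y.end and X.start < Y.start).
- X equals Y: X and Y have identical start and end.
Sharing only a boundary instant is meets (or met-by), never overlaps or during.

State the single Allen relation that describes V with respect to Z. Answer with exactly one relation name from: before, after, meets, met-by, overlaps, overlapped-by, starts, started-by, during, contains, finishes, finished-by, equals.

after

V = [March 20, March 27]; Z = [March 15, March 16].
Compare endpoints: V.start > Z.start, V.start > Z.end, V.end > Z.start, V.end > Z.end.
That pattern is 'after'.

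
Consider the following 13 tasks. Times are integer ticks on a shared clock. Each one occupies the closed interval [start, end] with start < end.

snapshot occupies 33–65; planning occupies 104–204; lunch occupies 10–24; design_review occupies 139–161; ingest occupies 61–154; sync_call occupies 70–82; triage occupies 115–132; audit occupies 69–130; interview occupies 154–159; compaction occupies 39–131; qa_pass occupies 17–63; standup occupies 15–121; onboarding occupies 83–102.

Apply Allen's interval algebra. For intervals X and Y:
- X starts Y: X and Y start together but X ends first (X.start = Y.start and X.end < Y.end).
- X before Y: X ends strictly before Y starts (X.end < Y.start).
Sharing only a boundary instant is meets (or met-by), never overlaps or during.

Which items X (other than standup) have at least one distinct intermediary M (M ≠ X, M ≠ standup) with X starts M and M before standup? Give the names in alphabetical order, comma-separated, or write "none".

none

Target standup = [15, 121].
Intermediaries M with M before standup: none.
Union: none.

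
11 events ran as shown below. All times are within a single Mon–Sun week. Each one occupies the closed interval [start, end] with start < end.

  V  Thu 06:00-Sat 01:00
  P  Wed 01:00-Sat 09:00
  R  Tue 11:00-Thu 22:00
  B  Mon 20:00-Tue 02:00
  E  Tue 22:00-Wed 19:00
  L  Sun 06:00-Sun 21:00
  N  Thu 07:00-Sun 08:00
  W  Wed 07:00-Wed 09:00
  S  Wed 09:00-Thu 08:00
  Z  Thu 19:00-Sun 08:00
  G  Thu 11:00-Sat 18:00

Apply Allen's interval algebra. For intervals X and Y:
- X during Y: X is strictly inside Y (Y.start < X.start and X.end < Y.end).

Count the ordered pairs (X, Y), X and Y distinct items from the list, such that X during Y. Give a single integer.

Checking all 110 ordered pairs for relation 'during'; matching pairs in alphabetical order:
(E, R): E during R ✓
(G, N): G during N ✓
(S, P): S during P ✓
(S, R): S during R ✓
(V, P): V during P ✓
(W, E): W during E ✓
(W, P): W during P ✓
(W, R): W during R ✓
Count: 8.

8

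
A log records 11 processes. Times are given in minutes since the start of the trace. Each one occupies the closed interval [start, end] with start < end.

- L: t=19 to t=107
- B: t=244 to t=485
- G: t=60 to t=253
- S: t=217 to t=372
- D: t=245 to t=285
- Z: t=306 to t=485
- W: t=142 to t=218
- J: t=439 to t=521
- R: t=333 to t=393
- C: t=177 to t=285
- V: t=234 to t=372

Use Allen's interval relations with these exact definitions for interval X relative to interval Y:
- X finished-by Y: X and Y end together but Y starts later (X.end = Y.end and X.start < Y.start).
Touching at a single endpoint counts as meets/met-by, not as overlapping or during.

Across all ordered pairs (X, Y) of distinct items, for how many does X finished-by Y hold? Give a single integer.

Checking all 110 ordered pairs for relation 'finished-by'; matching pairs in alphabetical order:
(B, Z): B finished-by Z ✓
(C, D): C finished-by D ✓
(S, V): S finished-by V ✓
Count: 3.

3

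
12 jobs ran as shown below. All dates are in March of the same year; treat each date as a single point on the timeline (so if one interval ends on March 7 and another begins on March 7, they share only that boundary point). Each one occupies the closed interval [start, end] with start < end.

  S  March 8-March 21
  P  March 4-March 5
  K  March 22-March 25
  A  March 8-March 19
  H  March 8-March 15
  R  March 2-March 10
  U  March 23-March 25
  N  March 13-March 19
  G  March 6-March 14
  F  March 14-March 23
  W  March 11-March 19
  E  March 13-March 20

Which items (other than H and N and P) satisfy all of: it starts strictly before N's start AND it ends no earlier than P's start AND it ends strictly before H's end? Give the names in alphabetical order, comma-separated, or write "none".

Conditions: its start is strictly before N's start (X.start < March 13) AND its end is no earlier than P's start (X.end >= March 4) AND its end is strictly before H's end (X.end < March 15).
A: start March 8 < March 13? ✓; end March 19 >= March 4? ✓; end March 19 < March 15? ✗ → no.
E: start March 13 < March 13? ✗; end March 20 >= March 4? ✓; end March 20 < March 15? ✗ → no.
F: start March 14 < March 13? ✗; end March 23 >= March 4? ✓; end March 23 < March 15? ✗ → no.
G: start March 6 < March 13? ✓; end March 14 >= March 4? ✓; end March 14 < March 15? ✓ → yes.
K: start March 22 < March 13? ✗; end March 25 >= March 4? ✓; end March 25 < March 15? ✗ → no.
R: start March 2 < March 13? ✓; end March 10 >= March 4? ✓; end March 10 < March 15? ✓ → yes.
S: start March 8 < March 13? ✓; end March 21 >= March 4? ✓; end March 21 < March 15? ✗ → no.
U: start March 23 < March 13? ✗; end March 25 >= March 4? ✓; end March 25 < March 15? ✗ → no.
W: start March 11 < March 13? ✓; end March 19 >= March 4? ✓; end March 19 < March 15? ✗ → no.
Result: G, R.

G, R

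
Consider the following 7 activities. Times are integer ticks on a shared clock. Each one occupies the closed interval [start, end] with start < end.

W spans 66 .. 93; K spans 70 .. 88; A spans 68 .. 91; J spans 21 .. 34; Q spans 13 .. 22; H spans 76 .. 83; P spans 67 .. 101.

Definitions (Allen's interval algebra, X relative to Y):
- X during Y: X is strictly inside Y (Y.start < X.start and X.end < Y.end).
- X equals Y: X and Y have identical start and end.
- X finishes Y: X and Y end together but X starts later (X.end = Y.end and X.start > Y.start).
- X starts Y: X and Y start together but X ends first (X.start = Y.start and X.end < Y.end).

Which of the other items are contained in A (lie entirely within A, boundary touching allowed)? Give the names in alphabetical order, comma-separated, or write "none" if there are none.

Target A = [68, 91].
H [76, 83] → during → yes.
J [21, 34] → before → no.
K [70, 88] → during → yes.
P [67, 101] → contains → no.
Q [13, 22] → before → no.
W [66, 93] → contains → no.
Result: H, K.

H, K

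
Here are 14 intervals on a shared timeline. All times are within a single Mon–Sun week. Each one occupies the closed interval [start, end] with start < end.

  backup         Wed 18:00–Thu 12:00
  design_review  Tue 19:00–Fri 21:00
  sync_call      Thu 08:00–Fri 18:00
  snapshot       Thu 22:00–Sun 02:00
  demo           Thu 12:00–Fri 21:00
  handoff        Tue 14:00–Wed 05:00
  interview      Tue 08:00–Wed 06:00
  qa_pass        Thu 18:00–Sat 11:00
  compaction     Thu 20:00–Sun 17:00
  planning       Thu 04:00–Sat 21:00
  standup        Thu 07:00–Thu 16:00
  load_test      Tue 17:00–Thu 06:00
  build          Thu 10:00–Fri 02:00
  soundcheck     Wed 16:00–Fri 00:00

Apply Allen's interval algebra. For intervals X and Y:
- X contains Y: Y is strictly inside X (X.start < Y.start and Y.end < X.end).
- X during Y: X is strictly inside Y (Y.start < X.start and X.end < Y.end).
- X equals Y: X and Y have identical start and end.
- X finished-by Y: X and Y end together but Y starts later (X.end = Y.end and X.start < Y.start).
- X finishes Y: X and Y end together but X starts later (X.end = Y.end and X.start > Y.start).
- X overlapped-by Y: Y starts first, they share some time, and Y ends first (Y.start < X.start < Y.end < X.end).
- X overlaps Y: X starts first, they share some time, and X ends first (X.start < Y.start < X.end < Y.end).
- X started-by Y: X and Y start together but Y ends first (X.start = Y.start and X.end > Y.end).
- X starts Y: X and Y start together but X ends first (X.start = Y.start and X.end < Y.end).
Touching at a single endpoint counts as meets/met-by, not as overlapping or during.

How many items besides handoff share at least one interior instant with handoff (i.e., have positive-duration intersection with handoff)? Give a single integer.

3

Target handoff = [Tue 14:00, Wed 05:00].
backup [Wed 18:00, Thu 12:00] → after → no.
build [Thu 10:00, Fri 02:00] → after → no.
compaction [Thu 20:00, Sun 17:00] → after → no.
demo [Thu 12:00, Fri 21:00] → after → no.
design_review [Tue 19:00, Fri 21:00] → overlapped-by → counts.
interview [Tue 08:00, Wed 06:00] → contains → counts.
load_test [Tue 17:00, Thu 06:00] → overlapped-by → counts.
planning [Thu 04:00, Sat 21:00] → after → no.
qa_pass [Thu 18:00, Sat 11:00] → after → no.
snapshot [Thu 22:00, Sun 02:00] → after → no.
soundcheck [Wed 16:00, Fri 00:00] → after → no.
standup [Thu 07:00, Thu 16:00] → after → no.
sync_call [Thu 08:00, Fri 18:00] → after → no.
Total: 3.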